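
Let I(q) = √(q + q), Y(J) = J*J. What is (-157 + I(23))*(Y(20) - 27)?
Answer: -58561 + 373*√46 ≈ -56031.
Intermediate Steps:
Y(J) = J²
I(q) = √2*√q (I(q) = √(2*q) = √2*√q)
(-157 + I(23))*(Y(20) - 27) = (-157 + √2*√23)*(20² - 27) = (-157 + √46)*(400 - 27) = (-157 + √46)*373 = -58561 + 373*√46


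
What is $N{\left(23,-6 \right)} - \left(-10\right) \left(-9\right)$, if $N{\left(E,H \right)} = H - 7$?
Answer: $-103$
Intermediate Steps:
$N{\left(E,H \right)} = -7 + H$ ($N{\left(E,H \right)} = H - 7 = -7 + H$)
$N{\left(23,-6 \right)} - \left(-10\right) \left(-9\right) = \left(-7 - 6\right) - \left(-10\right) \left(-9\right) = -13 - 90 = -103$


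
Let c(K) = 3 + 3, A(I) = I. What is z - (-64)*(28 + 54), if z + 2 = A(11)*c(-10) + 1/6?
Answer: 31873/6 ≈ 5312.2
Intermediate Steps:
c(K) = 6
z = 385/6 (z = -2 + (11*6 + 1/6) = -2 + (66 + 1/6) = -2 + 397/6 = 385/6 ≈ 64.167)
z - (-64)*(28 + 54) = 385/6 - (-64)*(28 + 54) = 385/6 - (-64)*82 = 385/6 - 1*(-5248) = 385/6 + 5248 = 31873/6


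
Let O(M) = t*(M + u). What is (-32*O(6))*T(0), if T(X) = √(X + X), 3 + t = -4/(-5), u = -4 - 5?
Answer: 0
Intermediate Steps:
u = -9
t = -11/5 (t = -3 - 4/(-5) = -3 - 4*(-⅕) = -3 + ⅘ = -11/5 ≈ -2.2000)
O(M) = 99/5 - 11*M/5 (O(M) = -11*(M - 9)/5 = -11*(-9 + M)/5 = 99/5 - 11*M/5)
T(X) = √2*√X (T(X) = √(2*X) = √2*√X)
(-32*O(6))*T(0) = (-32*(99/5 - 11/5*6))*(√2*√0) = (-32*(99/5 - 66/5))*(√2*0) = -32*33/5*0 = -1056/5*0 = 0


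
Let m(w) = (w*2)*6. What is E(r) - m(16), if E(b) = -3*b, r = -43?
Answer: -63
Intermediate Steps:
m(w) = 12*w (m(w) = (2*w)*6 = 12*w)
E(r) - m(16) = -3*(-43) - 12*16 = 129 - 1*192 = 129 - 192 = -63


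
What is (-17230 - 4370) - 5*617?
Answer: -24685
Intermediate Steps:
(-17230 - 4370) - 5*617 = -21600 - 3085 = -24685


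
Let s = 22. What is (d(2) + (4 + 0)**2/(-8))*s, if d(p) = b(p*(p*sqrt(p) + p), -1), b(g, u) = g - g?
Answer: -44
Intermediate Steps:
b(g, u) = 0
d(p) = 0
(d(2) + (4 + 0)**2/(-8))*s = (0 + (4 + 0)**2/(-8))*22 = (0 + 4**2*(-1/8))*22 = (0 + 16*(-1/8))*22 = (0 - 2)*22 = -2*22 = -44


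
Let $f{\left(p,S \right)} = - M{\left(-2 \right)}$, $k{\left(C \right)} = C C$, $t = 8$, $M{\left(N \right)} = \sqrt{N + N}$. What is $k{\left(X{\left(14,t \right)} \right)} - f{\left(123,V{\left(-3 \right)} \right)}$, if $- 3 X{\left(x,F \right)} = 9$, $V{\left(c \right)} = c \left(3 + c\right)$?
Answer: $9 + 2 i \approx 9.0 + 2.0 i$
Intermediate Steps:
$M{\left(N \right)} = \sqrt{2} \sqrt{N}$ ($M{\left(N \right)} = \sqrt{2 N} = \sqrt{2} \sqrt{N}$)
$X{\left(x,F \right)} = -3$ ($X{\left(x,F \right)} = \left(- \frac{1}{3}\right) 9 = -3$)
$k{\left(C \right)} = C^{2}$
$f{\left(p,S \right)} = - 2 i$ ($f{\left(p,S \right)} = - \sqrt{2} \sqrt{-2} = - \sqrt{2} i \sqrt{2} = - 2 i$)
$k{\left(X{\left(14,t \right)} \right)} - f{\left(123,V{\left(-3 \right)} \right)} = \left(-3\right)^{2} - - 2 i = 9 + 2 i$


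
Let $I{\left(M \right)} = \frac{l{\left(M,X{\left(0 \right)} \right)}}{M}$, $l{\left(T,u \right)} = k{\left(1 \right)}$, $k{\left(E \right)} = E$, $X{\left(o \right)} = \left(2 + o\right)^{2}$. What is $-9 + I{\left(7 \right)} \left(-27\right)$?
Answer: $- \frac{90}{7} \approx -12.857$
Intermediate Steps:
$l{\left(T,u \right)} = 1$
$I{\left(M \right)} = \frac{1}{M}$ ($I{\left(M \right)} = 1 \frac{1}{M} = \frac{1}{M}$)
$-9 + I{\left(7 \right)} \left(-27\right) = -9 + \frac{1}{7} \left(-27\right) = -9 - \frac{27}{7} = - \frac{90}{7}$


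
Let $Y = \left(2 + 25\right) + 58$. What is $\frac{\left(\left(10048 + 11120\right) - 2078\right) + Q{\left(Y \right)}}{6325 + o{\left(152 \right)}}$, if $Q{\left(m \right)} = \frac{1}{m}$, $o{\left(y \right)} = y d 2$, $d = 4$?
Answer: $\frac{1622651}{640985} \approx 2.5315$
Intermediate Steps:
$Y = 85$ ($Y = 27 + 58 = 85$)
$o{\left(y \right)} = 8 y$ ($o{\left(y \right)} = y 4 \cdot 2 = 4 y 2 = 8 y$)
$\frac{\left(\left(10048 + 11120\right) - 2078\right) + Q{\left(Y \right)}}{6325 + o{\left(152 \right)}} = \frac{\left(\left(10048 + 11120\right) - 2078\right) + \frac{1}{85}}{6325 + 8 \cdot 152} = \frac{\left(21168 - 2078\right) + \frac{1}{85}}{6325 + 1216} = \frac{19090 + \frac{1}{85}}{7541} = \frac{1622651}{85} \cdot \frac{1}{7541} = \frac{1622651}{640985}$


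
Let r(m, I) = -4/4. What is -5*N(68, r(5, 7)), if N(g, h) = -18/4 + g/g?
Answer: 35/2 ≈ 17.500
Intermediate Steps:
r(m, I) = -1 (r(m, I) = -4*¼ = -1)
N(g, h) = -7/2 (N(g, h) = -18*¼ + 1 = -9/2 + 1 = -7/2)
-5*N(68, r(5, 7)) = -5*(-7/2) = 35/2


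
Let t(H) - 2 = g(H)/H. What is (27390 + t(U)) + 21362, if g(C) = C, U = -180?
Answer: 48755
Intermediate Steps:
t(H) = 3 (t(H) = 2 + H/H = 2 + 1 = 3)
(27390 + t(U)) + 21362 = (27390 + 3) + 21362 = 27393 + 21362 = 48755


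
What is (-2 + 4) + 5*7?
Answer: 37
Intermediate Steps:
(-2 + 4) + 5*7 = 2 + 35 = 37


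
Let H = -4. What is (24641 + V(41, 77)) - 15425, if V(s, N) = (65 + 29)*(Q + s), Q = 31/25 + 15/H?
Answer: 641703/50 ≈ 12834.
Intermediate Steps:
Q = -251/100 (Q = 31/25 + 15/(-4) = 31*(1/25) + 15*(-¼) = 31/25 - 15/4 = -251/100 ≈ -2.5100)
V(s, N) = -11797/50 + 94*s (V(s, N) = (65 + 29)*(-251/100 + s) = 94*(-251/100 + s) = -11797/50 + 94*s)
(24641 + V(41, 77)) - 15425 = (24641 + (-11797/50 + 94*41)) - 15425 = (24641 + (-11797/50 + 3854)) - 15425 = (24641 + 180903/50) - 15425 = 1412953/50 - 15425 = 641703/50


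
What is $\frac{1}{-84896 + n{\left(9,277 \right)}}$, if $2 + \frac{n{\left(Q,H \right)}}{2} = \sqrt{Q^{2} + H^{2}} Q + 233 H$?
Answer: $\frac{22091}{963581342} - \frac{9 \sqrt{76810}}{963581342} \approx 2.0337 \cdot 10^{-5}$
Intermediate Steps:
$n{\left(Q,H \right)} = -4 + 466 H + 2 Q \sqrt{H^{2} + Q^{2}}$ ($n{\left(Q,H \right)} = -4 + 2 \left(\sqrt{Q^{2} + H^{2}} Q + 233 H\right) = -4 + 2 \left(\sqrt{H^{2} + Q^{2}} Q + 233 H\right) = -4 + 2 \left(Q \sqrt{H^{2} + Q^{2}} + 233 H\right) = -4 + 2 \left(233 H + Q \sqrt{H^{2} + Q^{2}}\right) = -4 + \left(466 H + 2 Q \sqrt{H^{2} + Q^{2}}\right) = -4 + 466 H + 2 Q \sqrt{H^{2} + Q^{2}}$)
$\frac{1}{-84896 + n{\left(9,277 \right)}} = \frac{1}{-84896 + \left(-4 + 466 \cdot 277 + 2 \cdot 9 \sqrt{277^{2} + 9^{2}}\right)} = \frac{1}{-84896 + \left(-4 + 129082 + 2 \cdot 9 \sqrt{76729 + 81}\right)} = \frac{1}{-84896 + \left(-4 + 129082 + 2 \cdot 9 \sqrt{76810}\right)} = \frac{1}{-84896 + \left(-4 + 129082 + 18 \sqrt{76810}\right)} = \frac{1}{-84896 + \left(129078 + 18 \sqrt{76810}\right)} = \frac{1}{44182 + 18 \sqrt{76810}}$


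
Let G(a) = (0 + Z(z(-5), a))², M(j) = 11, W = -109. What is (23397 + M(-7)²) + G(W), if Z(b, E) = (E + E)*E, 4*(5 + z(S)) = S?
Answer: 564656162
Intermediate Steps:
z(S) = -5 + S/4
Z(b, E) = 2*E² (Z(b, E) = (2*E)*E = 2*E²)
G(a) = 4*a⁴ (G(a) = (0 + 2*a²)² = (2*a²)² = 4*a⁴)
(23397 + M(-7)²) + G(W) = (23397 + 11²) + 4*(-109)⁴ = (23397 + 121) + 4*141158161 = 23518 + 564632644 = 564656162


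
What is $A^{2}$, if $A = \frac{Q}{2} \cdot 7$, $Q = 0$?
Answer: $0$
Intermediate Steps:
$A = 0$ ($A = \frac{0}{2} \cdot 7 = 0 \cdot \frac{1}{2} \cdot 7 = 0 \cdot 7 = 0$)
$A^{2} = 0^{2} = 0$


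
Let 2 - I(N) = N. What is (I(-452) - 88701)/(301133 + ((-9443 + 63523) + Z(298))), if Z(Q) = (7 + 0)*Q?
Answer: -88247/357299 ≈ -0.24698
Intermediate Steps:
I(N) = 2 - N
Z(Q) = 7*Q
(I(-452) - 88701)/(301133 + ((-9443 + 63523) + Z(298))) = ((2 - 1*(-452)) - 88701)/(301133 + ((-9443 + 63523) + 7*298)) = ((2 + 452) - 88701)/(301133 + (54080 + 2086)) = (454 - 88701)/(301133 + 56166) = -88247/357299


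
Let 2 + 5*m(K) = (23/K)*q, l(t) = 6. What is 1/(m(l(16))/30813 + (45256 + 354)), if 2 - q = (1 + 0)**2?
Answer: 924390/42161427911 ≈ 2.1925e-5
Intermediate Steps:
q = 1 (q = 2 - (1 + 0)**2 = 2 - 1*1**2 = 2 - 1*1 = 2 - 1 = 1)
m(K) = -2/5 + 23/(5*K) (m(K) = -2/5 + ((23/K)*1)/5 = -2/5 + (23/K)/5 = -2/5 + 23/(5*K))
1/(m(l(16))/30813 + (45256 + 354)) = 1/(((1/5)*(23 - 2*6)/6)/30813 + (45256 + 354)) = 1/(((1/5)*(1/6)*(23 - 12))*(1/30813) + 45610) = 1/(((1/5)*(1/6)*11)*(1/30813) + 45610) = 1/((11/30)*(1/30813) + 45610) = 1/(11/924390 + 45610) = 1/(42161427911/924390) = 924390/42161427911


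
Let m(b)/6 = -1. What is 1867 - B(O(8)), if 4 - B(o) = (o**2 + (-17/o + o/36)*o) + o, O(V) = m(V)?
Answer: 1877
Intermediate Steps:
m(b) = -6 (m(b) = 6*(-1) = -6)
O(V) = -6
B(o) = 4 - o - o**2 - o*(-17/o + o/36) (B(o) = 4 - ((o**2 + (-17/o + o/36)*o) + o) = 4 - ((o**2 + o*(-17/o + o/36)) + o) = 4 - (o + o**2 + o*(-17/o + o/36)) = 4 + (-o - o**2 - o*(-17/o + o/36)) = 4 - o - o**2 - o*(-17/o + o/36))
1867 - B(O(8)) = 1867 - (21 - 1*(-6) - 37/36*(-6)**2) = 1867 - (21 + 6 - 37/36*36) = 1867 - (21 + 6 - 37) = 1867 - 1*(-10) = 1867 + 10 = 1877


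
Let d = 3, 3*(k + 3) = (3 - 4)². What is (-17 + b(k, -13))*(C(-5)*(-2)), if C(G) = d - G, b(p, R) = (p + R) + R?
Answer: 2192/3 ≈ 730.67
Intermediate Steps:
k = -8/3 (k = -3 + (3 - 4)²/3 = -3 + (⅓)*(-1)² = -3 + (⅓)*1 = -3 + ⅓ = -8/3 ≈ -2.6667)
b(p, R) = p + 2*R (b(p, R) = (R + p) + R = p + 2*R)
C(G) = 3 - G
(-17 + b(k, -13))*(C(-5)*(-2)) = (-17 + (-8/3 + 2*(-13)))*((3 - 1*(-5))*(-2)) = (-17 + (-8/3 - 26))*((3 + 5)*(-2)) = (-17 - 86/3)*(8*(-2)) = -137/3*(-16) = 2192/3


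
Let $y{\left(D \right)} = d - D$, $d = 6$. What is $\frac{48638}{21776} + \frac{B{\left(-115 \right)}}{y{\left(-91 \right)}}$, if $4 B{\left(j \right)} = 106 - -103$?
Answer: $\frac{2927841}{1056136} \approx 2.7722$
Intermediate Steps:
$y{\left(D \right)} = 6 - D$
$B{\left(j \right)} = \frac{209}{4}$ ($B{\left(j \right)} = \frac{106 - -103}{4} = \frac{106 + 103}{4} = \frac{1}{4} \cdot 209 = \frac{209}{4}$)
$\frac{48638}{21776} + \frac{B{\left(-115 \right)}}{y{\left(-91 \right)}} = \frac{48638}{21776} + \frac{209}{4 \left(6 - -91\right)} = 48638 \cdot \frac{1}{21776} + \frac{209}{4 \left(6 + 91\right)} = \frac{24319}{10888} + \frac{209}{4 \cdot 97} = \frac{24319}{10888} + \frac{209}{4} \cdot \frac{1}{97} = \frac{24319}{10888} + \frac{209}{388} = \frac{2927841}{1056136}$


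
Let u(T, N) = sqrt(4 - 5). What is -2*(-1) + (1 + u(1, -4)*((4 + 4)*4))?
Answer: 3 + 32*I ≈ 3.0 + 32.0*I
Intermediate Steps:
u(T, N) = I (u(T, N) = sqrt(-1) = I)
-2*(-1) + (1 + u(1, -4)*((4 + 4)*4)) = -2*(-1) + (1 + I*((4 + 4)*4)) = 2 + (1 + I*(8*4)) = 2 + (1 + I*32) = 2 + (1 + 32*I) = 3 + 32*I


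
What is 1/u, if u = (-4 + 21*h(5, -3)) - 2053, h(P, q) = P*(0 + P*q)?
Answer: -1/3632 ≈ -0.00027533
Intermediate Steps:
h(P, q) = q*P**2 (h(P, q) = P*(P*q) = q*P**2)
u = -3632 (u = (-4 + 21*(-3*5**2)) - 2053 = (-4 + 21*(-3*25)) - 2053 = (-4 + 21*(-75)) - 2053 = (-4 - 1575) - 2053 = -1579 - 2053 = -3632)
1/u = 1/(-3632) = -1/3632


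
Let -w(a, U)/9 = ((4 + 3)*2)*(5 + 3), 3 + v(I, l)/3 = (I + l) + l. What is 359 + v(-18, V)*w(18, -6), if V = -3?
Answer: 82007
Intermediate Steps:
v(I, l) = -9 + 3*I + 6*l (v(I, l) = -9 + 3*((I + l) + l) = -9 + 3*(I + 2*l) = -9 + (3*I + 6*l) = -9 + 3*I + 6*l)
w(a, U) = -1008 (w(a, U) = -9*(4 + 3)*2*(5 + 3) = -9*7*2*8 = -126*8 = -9*112 = -1008)
359 + v(-18, V)*w(18, -6) = 359 + (-9 + 3*(-18) + 6*(-3))*(-1008) = 359 + (-9 - 54 - 18)*(-1008) = 359 - 81*(-1008) = 359 + 81648 = 82007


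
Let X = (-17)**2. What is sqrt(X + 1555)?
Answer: 2*sqrt(461) ≈ 42.942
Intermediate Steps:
X = 289
sqrt(X + 1555) = sqrt(289 + 1555) = sqrt(1844) = 2*sqrt(461)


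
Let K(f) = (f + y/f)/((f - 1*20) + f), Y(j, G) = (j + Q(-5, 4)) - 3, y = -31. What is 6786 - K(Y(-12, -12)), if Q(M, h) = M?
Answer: 2714277/400 ≈ 6785.7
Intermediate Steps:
Y(j, G) = -8 + j (Y(j, G) = (j - 5) - 3 = (-5 + j) - 3 = -8 + j)
K(f) = (f - 31/f)/(-20 + 2*f) (K(f) = (f - 31/f)/((f - 1*20) + f) = (f - 31/f)/((f - 20) + f) = (f - 31/f)/((-20 + f) + f) = (f - 31/f)/(-20 + 2*f))
6786 - K(Y(-12, -12)) = 6786 - (-31 + (-8 - 12)²)/(2*(-8 - 12)*(-10 + (-8 - 12))) = 6786 - (-31 + (-20)²)/(2*(-20)*(-10 - 20)) = 6786 - (-1)*(-31 + 400)/(2*20*(-30)) = 6786 - (-1)*(-1)*369/(2*20*30) = 6786 - 1*123/400 = 6786 - 123/400 = 2714277/400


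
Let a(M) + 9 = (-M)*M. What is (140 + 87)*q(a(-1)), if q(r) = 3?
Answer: 681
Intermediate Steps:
a(M) = -9 - M² (a(M) = -9 + (-M)*M = -9 - M²)
(140 + 87)*q(a(-1)) = (140 + 87)*3 = 227*3 = 681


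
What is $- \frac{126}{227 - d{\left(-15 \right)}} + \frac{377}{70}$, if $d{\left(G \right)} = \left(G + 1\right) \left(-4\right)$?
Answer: $\frac{6183}{1330} \approx 4.6489$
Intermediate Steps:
$d{\left(G \right)} = -4 - 4 G$ ($d{\left(G \right)} = \left(1 + G\right) \left(-4\right) = -4 - 4 G$)
$- \frac{126}{227 - d{\left(-15 \right)}} + \frac{377}{70} = - \frac{126}{227 - \left(-4 - -60\right)} + \frac{377}{70} = - \frac{126}{227 - \left(-4 + 60\right)} + 377 \cdot \frac{1}{70} = - \frac{126}{227 - 56} + \frac{377}{70} = - \frac{126}{171} + \frac{377}{70} = \left(-126\right) \frac{1}{171} + \frac{377}{70} = - \frac{14}{19} + \frac{377}{70} = \frac{6183}{1330}$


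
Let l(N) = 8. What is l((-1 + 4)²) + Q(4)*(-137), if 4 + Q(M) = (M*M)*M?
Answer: -8212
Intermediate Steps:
Q(M) = -4 + M³ (Q(M) = -4 + (M*M)*M = -4 + M²*M = -4 + M³)
l((-1 + 4)²) + Q(4)*(-137) = 8 + (-4 + 4³)*(-137) = 8 + (-4 + 64)*(-137) = 8 + 60*(-137) = 8 - 8220 = -8212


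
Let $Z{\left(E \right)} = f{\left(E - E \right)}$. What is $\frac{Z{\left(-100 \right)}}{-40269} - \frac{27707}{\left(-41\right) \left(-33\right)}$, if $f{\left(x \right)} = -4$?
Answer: $- \frac{371909257}{18161319} \approx -20.478$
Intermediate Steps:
$Z{\left(E \right)} = -4$
$\frac{Z{\left(-100 \right)}}{-40269} - \frac{27707}{\left(-41\right) \left(-33\right)} = - \frac{4}{-40269} - \frac{27707}{\left(-41\right) \left(-33\right)} = \left(-4\right) \left(- \frac{1}{40269}\right) - \frac{27707}{1353} = \frac{4}{40269} - \frac{27707}{1353} = - \frac{371909257}{18161319}$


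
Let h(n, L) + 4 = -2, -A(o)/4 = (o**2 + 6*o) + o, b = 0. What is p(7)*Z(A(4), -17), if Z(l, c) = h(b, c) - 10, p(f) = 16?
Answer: -256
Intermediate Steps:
A(o) = -28*o - 4*o**2 (A(o) = -4*((o**2 + 6*o) + o) = -4*(o**2 + 7*o) = -28*o - 4*o**2)
h(n, L) = -6 (h(n, L) = -4 - 2 = -6)
Z(l, c) = -16 (Z(l, c) = -6 - 10 = -16)
p(7)*Z(A(4), -17) = 16*(-16) = -256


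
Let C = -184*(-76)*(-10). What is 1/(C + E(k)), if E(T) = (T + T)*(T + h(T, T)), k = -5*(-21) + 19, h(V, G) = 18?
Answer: -1/104624 ≈ -9.5580e-6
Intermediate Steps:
k = 124 (k = 105 + 19 = 124)
C = -139840 (C = 13984*(-10) = -139840)
E(T) = 2*T*(18 + T) (E(T) = (T + T)*(T + 18) = (2*T)*(18 + T) = 2*T*(18 + T))
1/(C + E(k)) = 1/(-139840 + 2*124*(18 + 124)) = 1/(-139840 + 2*124*142) = 1/(-139840 + 35216) = 1/(-104624) = -1/104624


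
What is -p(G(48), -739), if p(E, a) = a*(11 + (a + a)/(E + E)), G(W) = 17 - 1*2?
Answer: -424186/15 ≈ -28279.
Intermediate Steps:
G(W) = 15 (G(W) = 17 - 2 = 15)
p(E, a) = a*(11 + a/E) (p(E, a) = a*(11 + (2*a)/((2*E))) = a*(11 + (2*a)*(1/(2*E))) = a*(11 + a/E))
-p(G(48), -739) = -(-739)*(-739 + 11*15)/15 = -(-739)*(-739 + 165)/15 = -(-739)*(-574)/15 = -1*424186/15 = -424186/15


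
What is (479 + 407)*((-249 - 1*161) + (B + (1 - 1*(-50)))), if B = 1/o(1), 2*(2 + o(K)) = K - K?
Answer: -318517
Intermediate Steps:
o(K) = -2 (o(K) = -2 + (K - K)/2 = -2 + (½)*0 = -2 + 0 = -2)
B = -½ (B = 1/(-2) = -½ ≈ -0.50000)
(479 + 407)*((-249 - 1*161) + (B + (1 - 1*(-50)))) = (479 + 407)*((-249 - 1*161) + (-½ + (1 - 1*(-50)))) = 886*((-249 - 161) + (-½ + (1 + 50))) = 886*(-410 + (-½ + 51)) = 886*(-410 + 101/2) = 886*(-719/2) = -318517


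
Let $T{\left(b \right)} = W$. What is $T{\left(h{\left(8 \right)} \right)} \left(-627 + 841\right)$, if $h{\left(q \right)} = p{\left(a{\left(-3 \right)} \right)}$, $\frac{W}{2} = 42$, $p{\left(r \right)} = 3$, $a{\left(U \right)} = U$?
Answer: $17976$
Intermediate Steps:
$W = 84$ ($W = 2 \cdot 42 = 84$)
$h{\left(q \right)} = 3$
$T{\left(b \right)} = 84$
$T{\left(h{\left(8 \right)} \right)} \left(-627 + 841\right) = 84 \left(-627 + 841\right) = 84 \cdot 214 = 17976$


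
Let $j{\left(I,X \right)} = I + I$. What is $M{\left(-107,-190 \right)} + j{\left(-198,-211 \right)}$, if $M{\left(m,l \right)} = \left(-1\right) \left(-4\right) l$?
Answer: $-1156$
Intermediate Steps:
$j{\left(I,X \right)} = 2 I$
$M{\left(m,l \right)} = 4 l$
$M{\left(-107,-190 \right)} + j{\left(-198,-211 \right)} = 4 \left(-190\right) + 2 \left(-198\right) = -760 - 396 = -1156$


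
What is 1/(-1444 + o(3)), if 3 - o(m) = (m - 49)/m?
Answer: -3/4277 ≈ -0.00070143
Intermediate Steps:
o(m) = 3 - (-49 + m)/m (o(m) = 3 - (m - 49)/m = 3 - (-49 + m)/m)
1/(-1444 + o(3)) = 1/(-1444 + (2 + 49/3)) = 1/(-1444 + 55/3) = 1/(-4277/3) = -3/4277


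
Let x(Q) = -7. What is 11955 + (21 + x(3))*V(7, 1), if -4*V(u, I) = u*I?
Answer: 23861/2 ≈ 11931.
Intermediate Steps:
V(u, I) = -I*u/4 (V(u, I) = -u*I/4 = -I*u/4)
11955 + (21 + x(3))*V(7, 1) = 11955 + (21 - 7)*(-1/4*1*7) = 11955 + 14*(-7/4) = 11955 - 49/2 = 23861/2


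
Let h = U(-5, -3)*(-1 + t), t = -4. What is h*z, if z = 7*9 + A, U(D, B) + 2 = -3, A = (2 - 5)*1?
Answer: 1500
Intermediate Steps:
A = -3 (A = -3*1 = -3)
U(D, B) = -5 (U(D, B) = -2 - 3 = -5)
z = 60 (z = 7*9 - 3 = 63 - 3 = 60)
h = 25 (h = -5*(-1 - 4) = -5*(-5) = 25)
h*z = 25*60 = 1500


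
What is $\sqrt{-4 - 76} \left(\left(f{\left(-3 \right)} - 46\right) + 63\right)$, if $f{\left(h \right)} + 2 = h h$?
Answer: $96 i \sqrt{5} \approx 214.66 i$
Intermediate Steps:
$f{\left(h \right)} = -2 + h^{2}$ ($f{\left(h \right)} = -2 + h h = -2 + h^{2}$)
$\sqrt{-4 - 76} \left(\left(f{\left(-3 \right)} - 46\right) + 63\right) = \sqrt{-4 - 76} \left(\left(\left(-2 + \left(-3\right)^{2}\right) - 46\right) + 63\right) = \sqrt{-80} \left(\left(\left(-2 + 9\right) - 46\right) + 63\right) = 4 i \sqrt{5} \left(\left(7 - 46\right) + 63\right) = 4 i \sqrt{5} \left(-39 + 63\right) = 4 i \sqrt{5} \cdot 24 = 96 i \sqrt{5}$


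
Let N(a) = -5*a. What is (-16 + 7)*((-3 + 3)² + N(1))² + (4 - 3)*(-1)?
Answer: -226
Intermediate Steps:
(-16 + 7)*((-3 + 3)² + N(1))² + (4 - 3)*(-1) = (-16 + 7)*((-3 + 3)² - 5*1)² + (4 - 3)*(-1) = -9*(0² - 5)² + 1*(-1) = -9*(0 - 5)² - 1 = -9*(-5)² - 1 = -9*25 - 1 = -225 - 1 = -226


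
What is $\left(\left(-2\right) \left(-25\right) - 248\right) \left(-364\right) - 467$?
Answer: $71605$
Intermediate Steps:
$\left(\left(-2\right) \left(-25\right) - 248\right) \left(-364\right) - 467 = \left(50 - 248\right) \left(-364\right) - 467 = \left(-198\right) \left(-364\right) - 467 = 72072 - 467 = 71605$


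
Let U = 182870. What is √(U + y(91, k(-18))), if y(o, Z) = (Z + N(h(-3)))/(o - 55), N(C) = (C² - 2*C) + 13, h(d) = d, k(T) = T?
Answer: √6583330/6 ≈ 427.63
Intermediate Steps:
N(C) = 13 + C² - 2*C
y(o, Z) = (28 + Z)/(-55 + o) (y(o, Z) = (Z + (13 + (-3)² - 2*(-3)))/(o - 55) = (Z + (13 + 9 + 6))/(-55 + o) = (Z + 28)/(-55 + o) = (28 + Z)/(-55 + o))
√(U + y(91, k(-18))) = √(182870 + (28 - 18)/(-55 + 91)) = √(182870 + 10/36) = √(182870 + (1/36)*10) = √(182870 + 5/18) = √(3291665/18) = √6583330/6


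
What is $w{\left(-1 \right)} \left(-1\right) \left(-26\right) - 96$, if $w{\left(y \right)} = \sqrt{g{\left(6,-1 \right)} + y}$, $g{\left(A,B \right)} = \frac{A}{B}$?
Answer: $-96 + 26 i \sqrt{7} \approx -96.0 + 68.79 i$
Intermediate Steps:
$w{\left(y \right)} = \sqrt{-6 + y}$ ($w{\left(y \right)} = \sqrt{\frac{6}{-1} + y} = \sqrt{6 \left(-1\right) + y} = \sqrt{-6 + y}$)
$w{\left(-1 \right)} \left(-1\right) \left(-26\right) - 96 = \sqrt{-6 - 1} \left(-1\right) \left(-26\right) - 96 = \sqrt{-7} \left(-1\right) \left(-26\right) - 96 = i \sqrt{7} \left(-1\right) \left(-26\right) - 96 = - i \sqrt{7} \left(-26\right) - 96 = 26 i \sqrt{7} - 96 = -96 + 26 i \sqrt{7}$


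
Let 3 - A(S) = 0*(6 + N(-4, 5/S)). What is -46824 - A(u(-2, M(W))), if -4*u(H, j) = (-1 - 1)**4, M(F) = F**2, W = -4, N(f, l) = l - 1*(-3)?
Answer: -46827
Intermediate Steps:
N(f, l) = 3 + l (N(f, l) = l + 3 = 3 + l)
u(H, j) = -4 (u(H, j) = -(-1 - 1)**4/4 = -1/4*(-2)**4 = -1/4*16 = -4)
A(S) = 3 (A(S) = 3 - 0*(6 + (3 + 5/S)) = 3 - 0*(9 + 5/S) = 3 - 1*0 = 3 + 0 = 3)
-46824 - A(u(-2, M(W))) = -46824 - 1*3 = -46824 - 3 = -46827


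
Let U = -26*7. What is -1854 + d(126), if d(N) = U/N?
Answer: -16699/9 ≈ -1855.4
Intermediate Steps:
U = -182
d(N) = -182/N
-1854 + d(126) = -1854 - 182/126 = -1854 - 182*1/126 = -1854 - 13/9 = -16699/9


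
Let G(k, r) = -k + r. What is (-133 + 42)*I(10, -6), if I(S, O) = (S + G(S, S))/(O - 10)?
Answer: 455/8 ≈ 56.875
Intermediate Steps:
G(k, r) = r - k
I(S, O) = S/(-10 + O) (I(S, O) = (S + (S - S))/(O - 10) = (S + 0)/(-10 + O) = S/(-10 + O))
(-133 + 42)*I(10, -6) = (-133 + 42)*(10/(-10 - 6)) = -910/(-16) = -910*(-1)/16 = -91*(-5/8) = 455/8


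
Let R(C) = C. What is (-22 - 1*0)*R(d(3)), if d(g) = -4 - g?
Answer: 154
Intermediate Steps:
(-22 - 1*0)*R(d(3)) = (-22 - 1*0)*(-4 - 1*3) = (-22 + 0)*(-4 - 3) = -22*(-7) = 154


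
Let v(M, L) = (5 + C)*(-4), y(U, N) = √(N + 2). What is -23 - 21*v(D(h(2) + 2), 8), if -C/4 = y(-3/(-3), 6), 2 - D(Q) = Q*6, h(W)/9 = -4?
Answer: 397 - 672*√2 ≈ -553.35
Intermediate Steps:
h(W) = -36 (h(W) = 9*(-4) = -36)
D(Q) = 2 - 6*Q (D(Q) = 2 - Q*6 = 2 - 6*Q)
y(U, N) = √(2 + N)
C = -8*√2 (C = -4*√(2 + 6) = -8*√2 ≈ -11.314)
v(M, L) = -20 + 32*√2 (v(M, L) = (5 - 8*√2)*(-4) = -20 + 32*√2)
-23 - 21*v(D(h(2) + 2), 8) = -23 - 21*(-20 + 32*√2) = -23 + (420 - 672*√2) = 397 - 672*√2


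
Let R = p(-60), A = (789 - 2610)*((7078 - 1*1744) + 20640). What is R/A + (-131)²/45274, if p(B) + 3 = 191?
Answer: 405841844891/1070699630598 ≈ 0.37904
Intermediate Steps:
p(B) = 188 (p(B) = -3 + 191 = 188)
A = -47298654 (A = -1821*((7078 - 1744) + 20640) = -1821*(5334 + 20640) = -1821*25974 = -47298654)
R = 188
R/A + (-131)²/45274 = 188/(-47298654) + (-131)²/45274 = 188*(-1/47298654) + 17161*(1/45274) = -94/23649327 + 17161/45274 = 405841844891/1070699630598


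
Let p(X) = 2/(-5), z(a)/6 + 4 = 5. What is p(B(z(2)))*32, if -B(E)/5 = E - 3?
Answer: -64/5 ≈ -12.800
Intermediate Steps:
z(a) = 6 (z(a) = -24 + 6*5 = -24 + 30 = 6)
B(E) = 15 - 5*E (B(E) = -5*(E - 3) = -5*(-3 + E) = 15 - 5*E)
p(X) = -⅖ (p(X) = 2*(-⅕) = -⅖)
p(B(z(2)))*32 = -⅖*32 = -64/5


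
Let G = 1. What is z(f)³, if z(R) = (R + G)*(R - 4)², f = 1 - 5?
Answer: -7077888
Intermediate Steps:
f = -4
z(R) = (-4 + R)²*(1 + R) (z(R) = (R + 1)*(R - 4)² = (1 + R)*(-4 + R)² = (-4 + R)²*(1 + R))
z(f)³ = ((-4 - 4)²*(1 - 4))³ = ((-8)²*(-3))³ = (64*(-3))³ = (-192)³ = -7077888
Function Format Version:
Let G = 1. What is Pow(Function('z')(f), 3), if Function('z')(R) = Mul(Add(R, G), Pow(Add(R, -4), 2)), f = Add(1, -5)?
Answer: -7077888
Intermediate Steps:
f = -4
Function('z')(R) = Mul(Pow(Add(-4, R), 2), Add(1, R)) (Function('z')(R) = Mul(Add(R, 1), Pow(Add(R, -4), 2)) = Mul(Add(1, R), Pow(Add(-4, R), 2)) = Mul(Pow(Add(-4, R), 2), Add(1, R)))
Pow(Function('z')(f), 3) = Pow(Mul(Pow(Add(-4, -4), 2), Add(1, -4)), 3) = Pow(Mul(Pow(-8, 2), -3), 3) = Pow(Mul(64, -3), 3) = Pow(-192, 3) = -7077888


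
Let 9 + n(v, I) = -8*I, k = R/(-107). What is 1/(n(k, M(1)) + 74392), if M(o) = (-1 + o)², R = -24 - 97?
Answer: 1/74383 ≈ 1.3444e-5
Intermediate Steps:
R = -121
k = 121/107 (k = -121/(-107) = -121*(-1/107) = 121/107 ≈ 1.1308)
n(v, I) = -9 - 8*I
1/(n(k, M(1)) + 74392) = 1/((-9 - 8*(-1 + 1)²) + 74392) = 1/((-9 - 8*0²) + 74392) = 1/((-9 - 8*0) + 74392) = 1/((-9 + 0) + 74392) = 1/(-9 + 74392) = 1/74383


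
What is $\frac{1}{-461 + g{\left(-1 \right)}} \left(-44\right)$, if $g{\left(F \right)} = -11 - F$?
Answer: $\frac{44}{471} \approx 0.093418$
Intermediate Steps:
$\frac{1}{-461 + g{\left(-1 \right)}} \left(-44\right) = \frac{1}{-461 - 10} \left(-44\right) = \frac{1}{-471} \left(-44\right) = \left(- \frac{1}{471}\right) \left(-44\right) = \frac{44}{471}$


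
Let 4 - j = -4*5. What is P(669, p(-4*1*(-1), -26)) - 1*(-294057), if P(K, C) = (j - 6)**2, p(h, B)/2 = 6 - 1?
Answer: 294381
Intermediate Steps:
p(h, B) = 10 (p(h, B) = 2*(6 - 1) = 2*5 = 10)
j = 24 (j = 4 - (-4)*5 = 4 - 1*(-20) = 4 + 20 = 24)
P(K, C) = 324 (P(K, C) = (24 - 6)**2 = 18**2 = 324)
P(669, p(-4*1*(-1), -26)) - 1*(-294057) = 324 - 1*(-294057) = 324 + 294057 = 294381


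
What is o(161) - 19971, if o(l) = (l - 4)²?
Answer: 4678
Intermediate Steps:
o(l) = (-4 + l)²
o(161) - 19971 = (-4 + 161)² - 19971 = 157² - 19971 = 24649 - 19971 = 4678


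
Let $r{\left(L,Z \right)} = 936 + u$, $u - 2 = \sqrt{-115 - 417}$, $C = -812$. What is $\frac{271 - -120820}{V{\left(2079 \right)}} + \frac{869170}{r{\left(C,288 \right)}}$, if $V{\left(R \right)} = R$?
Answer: $\frac{64341991627}{65367918} - \frac{434585 i \sqrt{133}}{220094} \approx 984.31 - 22.772 i$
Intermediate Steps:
$u = 2 + 2 i \sqrt{133}$ ($u = 2 + \sqrt{-115 - 417} = 2 + \sqrt{-532} = 2 + 2 i \sqrt{133} \approx 2.0 + 23.065 i$)
$r{\left(L,Z \right)} = 938 + 2 i \sqrt{133}$ ($r{\left(L,Z \right)} = 936 + \left(2 + 2 i \sqrt{133}\right) = 938 + 2 i \sqrt{133}$)
$\frac{271 - -120820}{V{\left(2079 \right)}} + \frac{869170}{r{\left(C,288 \right)}} = \frac{271 - -120820}{2079} + \frac{869170}{938 + 2 i \sqrt{133}} = \left(271 + 120820\right) \frac{1}{2079} + \frac{869170}{938 + 2 i \sqrt{133}} = 121091 \cdot \frac{1}{2079} + \frac{869170}{938 + 2 i \sqrt{133}} = \frac{121091}{2079} + \frac{869170}{938 + 2 i \sqrt{133}}$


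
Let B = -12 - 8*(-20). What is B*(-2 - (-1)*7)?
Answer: 740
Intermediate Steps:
B = 148 (B = -12 + 160 = 148)
B*(-2 - (-1)*7) = 148*(-2 - (-1)*7) = 148*(-2 - 1*(-7)) = 148*(-2 + 7) = 148*5 = 740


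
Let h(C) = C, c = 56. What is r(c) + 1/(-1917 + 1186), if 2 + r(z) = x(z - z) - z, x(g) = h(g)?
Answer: -42399/731 ≈ -58.001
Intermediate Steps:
x(g) = g
r(z) = -2 - z (r(z) = -2 + ((z - z) - z) = -2 + (0 - z) = -2 - z)
r(c) + 1/(-1917 + 1186) = (-2 - 1*56) + 1/(-1917 + 1186) = (-2 - 56) + 1/(-731) = -58 - 1/731 = -42399/731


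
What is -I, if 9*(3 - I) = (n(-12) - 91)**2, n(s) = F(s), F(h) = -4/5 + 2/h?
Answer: 7587781/8100 ≈ 936.76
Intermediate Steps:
F(h) = -4/5 + 2/h (F(h) = -4*1/5 + 2/h = -4/5 + 2/h)
n(s) = -4/5 + 2/s
I = -7587781/8100 (I = 3 - ((-4/5 + 2/(-12)) - 91)**2/9 = 3 - ((-4/5 + 2*(-1/12)) - 91)**2/9 = 3 - ((-4/5 - 1/6) - 91)**2/9 = 3 - (-29/30 - 91)**2/9 = 3 - (-2759/30)**2/9 = 3 - 1/9*7612081/900 = 3 - 7612081/8100 = -7587781/8100 ≈ -936.76)
-I = -1*(-7587781/8100) = 7587781/8100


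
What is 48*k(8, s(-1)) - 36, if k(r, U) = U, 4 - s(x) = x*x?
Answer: 108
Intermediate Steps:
s(x) = 4 - x² (s(x) = 4 - x*x = 4 - x²)
48*k(8, s(-1)) - 36 = 48*(4 - 1*(-1)²) - 36 = 48*(4 - 1*1) - 36 = 48*(4 - 1) - 36 = 48*3 - 36 = 144 - 36 = 108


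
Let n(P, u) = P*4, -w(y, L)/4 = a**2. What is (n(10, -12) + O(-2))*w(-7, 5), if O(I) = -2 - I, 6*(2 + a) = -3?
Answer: -1000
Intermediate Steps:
a = -5/2 (a = -2 + (1/6)*(-3) = -2 - 1/2 = -5/2 ≈ -2.5000)
w(y, L) = -25 (w(y, L) = -4*(-5/2)**2 = -4*25/4 = -25)
n(P, u) = 4*P
(n(10, -12) + O(-2))*w(-7, 5) = (4*10 + (-2 - 1*(-2)))*(-25) = (40 + (-2 + 2))*(-25) = (40 + 0)*(-25) = 40*(-25) = -1000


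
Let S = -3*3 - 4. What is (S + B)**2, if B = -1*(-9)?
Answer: 16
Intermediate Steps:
B = 9
S = -13 (S = -9 - 4 = -13)
(S + B)**2 = (-13 + 9)**2 = (-4)**2 = 16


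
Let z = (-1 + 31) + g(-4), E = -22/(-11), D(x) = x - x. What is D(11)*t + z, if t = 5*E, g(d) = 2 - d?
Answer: 36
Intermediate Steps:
D(x) = 0
E = 2 (E = -22*(-1/11) = 2)
t = 10 (t = 5*2 = 10)
z = 36 (z = (-1 + 31) + (2 - 1*(-4)) = 30 + (2 + 4) = 30 + 6 = 36)
D(11)*t + z = 0*10 + 36 = 0 + 36 = 36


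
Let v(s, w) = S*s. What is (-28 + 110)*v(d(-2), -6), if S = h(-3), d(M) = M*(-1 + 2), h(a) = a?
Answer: 492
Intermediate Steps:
d(M) = M (d(M) = M*1 = M)
S = -3
v(s, w) = -3*s
(-28 + 110)*v(d(-2), -6) = (-28 + 110)*(-3*(-2)) = 82*6 = 492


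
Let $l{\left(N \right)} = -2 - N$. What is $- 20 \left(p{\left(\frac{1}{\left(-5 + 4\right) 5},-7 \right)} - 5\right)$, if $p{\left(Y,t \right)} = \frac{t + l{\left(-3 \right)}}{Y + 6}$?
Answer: $\frac{3500}{29} \approx 120.69$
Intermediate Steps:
$p{\left(Y,t \right)} = \frac{1 + t}{6 + Y}$ ($p{\left(Y,t \right)} = \frac{t - -1}{Y + 6} = \frac{t + \left(-2 + 3\right)}{6 + Y} = \frac{t + 1}{6 + Y} = \frac{1 + t}{6 + Y}$)
$- 20 \left(p{\left(\frac{1}{\left(-5 + 4\right) 5},-7 \right)} - 5\right) = - 20 \left(\frac{1 - 7}{6 + \frac{1}{\left(-5 + 4\right) 5}} - 5\right) = - 20 \left(\frac{1}{6 + \frac{1}{\left(-1\right) 5}} \left(-6\right) - 5\right) = - 20 \left(\frac{1}{6 + \frac{1}{-5}} \left(-6\right) - 5\right) = - 20 \left(\frac{1}{6 - \frac{1}{5}} \left(-6\right) - 5\right) = - 20 \left(\frac{1}{\frac{29}{5}} \left(-6\right) - 5\right) = - 20 \left(\frac{5}{29} \left(-6\right) - 5\right) = - 20 \left(- \frac{30}{29} - 5\right) = \left(-20\right) \left(- \frac{175}{29}\right) = \frac{3500}{29}$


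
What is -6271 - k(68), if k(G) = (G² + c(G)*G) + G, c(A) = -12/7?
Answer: -75925/7 ≈ -10846.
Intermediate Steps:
c(A) = -12/7 (c(A) = -12*⅐ = -12/7)
k(G) = G² - 5*G/7 (k(G) = (G² - 12*G/7) + G = G² - 5*G/7)
-6271 - k(68) = -6271 - 68*(-5 + 7*68)/7 = -6271 - 68*(-5 + 476)/7 = -6271 - 68*471/7 = -6271 - 1*32028/7 = -6271 - 32028/7 = -75925/7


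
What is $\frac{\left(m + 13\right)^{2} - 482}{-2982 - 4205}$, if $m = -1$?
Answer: $\frac{338}{7187} \approx 0.047029$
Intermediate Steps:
$\frac{\left(m + 13\right)^{2} - 482}{-2982 - 4205} = \frac{\left(-1 + 13\right)^{2} - 482}{-2982 - 4205} = \frac{12^{2} - 482}{-7187} = \left(144 - 482\right) \left(- \frac{1}{7187}\right) = \left(-338\right) \left(- \frac{1}{7187}\right) = \frac{338}{7187}$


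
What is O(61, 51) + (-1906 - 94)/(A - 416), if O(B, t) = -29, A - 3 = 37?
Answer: -1113/47 ≈ -23.681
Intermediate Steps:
A = 40 (A = 3 + 37 = 40)
O(61, 51) + (-1906 - 94)/(A - 416) = -29 + (-1906 - 94)/(40 - 416) = -29 - 2000/(-376) = -29 - 2000*(-1/376) = -29 + 250/47 = -1113/47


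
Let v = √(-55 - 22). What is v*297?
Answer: 297*I*√77 ≈ 2606.2*I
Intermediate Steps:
v = I*√77 (v = √(-77) = I*√77 ≈ 8.775*I)
v*297 = (I*√77)*297 = 297*I*√77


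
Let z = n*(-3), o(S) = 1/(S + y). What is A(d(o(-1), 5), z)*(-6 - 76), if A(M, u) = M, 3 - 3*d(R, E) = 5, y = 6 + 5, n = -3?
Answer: 164/3 ≈ 54.667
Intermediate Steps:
y = 11
o(S) = 1/(11 + S) (o(S) = 1/(S + 11) = 1/(11 + S))
d(R, E) = -2/3 (d(R, E) = 1 - 1/3*5 = 1 - 5/3 = -2/3)
z = 9 (z = -3*(-3) = 9)
A(d(o(-1), 5), z)*(-6 - 76) = -2*(-6 - 76)/3 = -2/3*(-82) = 164/3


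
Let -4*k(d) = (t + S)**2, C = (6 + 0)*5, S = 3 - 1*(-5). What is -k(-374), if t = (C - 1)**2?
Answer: 720801/4 ≈ 1.8020e+5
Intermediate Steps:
S = 8 (S = 3 + 5 = 8)
C = 30 (C = 6*5 = 30)
t = 841 (t = (30 - 1)**2 = 29**2 = 841)
k(d) = -720801/4 (k(d) = -(841 + 8)**2/4 = -1/4*849**2 = -1/4*720801 = -720801/4)
-k(-374) = -1*(-720801/4) = 720801/4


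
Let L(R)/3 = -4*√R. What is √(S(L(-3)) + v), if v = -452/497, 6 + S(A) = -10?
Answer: 2*I*√1044197/497 ≈ 4.1121*I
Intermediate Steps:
L(R) = -12*√R (L(R) = 3*(-4*√R) = -12*√R)
S(A) = -16 (S(A) = -6 - 10 = -16)
v = -452/497 (v = -452*1/497 = -452/497 ≈ -0.90946)
√(S(L(-3)) + v) = √(-16 - 452/497) = √(-8404/497) = 2*I*√1044197/497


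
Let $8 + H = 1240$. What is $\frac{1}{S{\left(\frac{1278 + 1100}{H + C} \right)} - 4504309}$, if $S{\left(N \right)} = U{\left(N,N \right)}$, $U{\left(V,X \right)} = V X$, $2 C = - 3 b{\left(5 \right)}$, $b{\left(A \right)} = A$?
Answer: $- \frac{5997601}{27015025543173} \approx -2.2201 \cdot 10^{-7}$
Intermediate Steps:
$H = 1232$ ($H = -8 + 1240 = 1232$)
$C = - \frac{15}{2}$ ($C = \frac{\left(-3\right) 5}{2} = \frac{1}{2} \left(-15\right) = - \frac{15}{2} \approx -7.5$)
$S{\left(N \right)} = N^{2}$ ($S{\left(N \right)} = N N = N^{2}$)
$\frac{1}{S{\left(\frac{1278 + 1100}{H + C} \right)} - 4504309} = \frac{1}{\left(\frac{1278 + 1100}{1232 - \frac{15}{2}}\right)^{2} - 4504309} = \frac{1}{\left(\frac{2378}{\frac{2449}{2}}\right)^{2} - 4504309} = \frac{1}{\left(2378 \cdot \frac{2}{2449}\right)^{2} - 4504309} = \frac{1}{\left(\frac{4756}{2449}\right)^{2} - 4504309} = \frac{1}{\frac{22619536}{5997601} - 4504309} = \frac{1}{- \frac{27015025543173}{5997601}} = - \frac{5997601}{27015025543173}$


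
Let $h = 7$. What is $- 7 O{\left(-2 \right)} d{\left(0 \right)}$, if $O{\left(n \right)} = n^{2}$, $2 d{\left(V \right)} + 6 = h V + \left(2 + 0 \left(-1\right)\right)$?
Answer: $56$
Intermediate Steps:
$d{\left(V \right)} = -2 + \frac{7 V}{2}$ ($d{\left(V \right)} = -3 + \frac{7 V + \left(2 + 0 \left(-1\right)\right)}{2} = -3 + \frac{7 V + \left(2 + 0\right)}{2} = -3 + \frac{7 V + 2}{2} = -3 + \frac{2 + 7 V}{2} = -3 + \left(1 + \frac{7 V}{2}\right) = -2 + \frac{7 V}{2}$)
$- 7 O{\left(-2 \right)} d{\left(0 \right)} = - 7 \left(-2\right)^{2} \left(-2 + \frac{7}{2} \cdot 0\right) = \left(-7\right) 4 \left(-2 + 0\right) = \left(-28\right) \left(-2\right) = 56$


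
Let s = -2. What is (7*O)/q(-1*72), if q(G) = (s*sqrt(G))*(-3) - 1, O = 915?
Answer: -6405/2593 - 230580*I*sqrt(2)/2593 ≈ -2.4701 - 125.76*I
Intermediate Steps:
q(G) = -1 + 6*sqrt(G) (q(G) = -2*sqrt(G)*(-3) - 1 = 6*sqrt(G) - 1 = -1 + 6*sqrt(G))
(7*O)/q(-1*72) = (7*915)/(-1 + 6*sqrt(-1*72)) = 6405/(-1 + 6*sqrt(-72)) = 6405/(-1 + 6*(6*I*sqrt(2))) = 6405/(-1 + 36*I*sqrt(2))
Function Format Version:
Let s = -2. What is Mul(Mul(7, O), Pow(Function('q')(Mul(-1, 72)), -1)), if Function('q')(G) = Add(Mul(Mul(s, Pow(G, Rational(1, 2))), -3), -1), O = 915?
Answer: Add(Rational(-6405, 2593), Mul(Rational(-230580, 2593), I, Pow(2, Rational(1, 2)))) ≈ Add(-2.4701, Mul(-125.76, I))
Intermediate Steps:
Function('q')(G) = Add(-1, Mul(6, Pow(G, Rational(1, 2)))) (Function('q')(G) = Add(Mul(Mul(-2, Pow(G, Rational(1, 2))), -3), -1) = Add(Mul(6, Pow(G, Rational(1, 2))), -1) = Add(-1, Mul(6, Pow(G, Rational(1, 2)))))
Mul(Mul(7, O), Pow(Function('q')(Mul(-1, 72)), -1)) = Mul(Mul(7, 915), Pow(Add(-1, Mul(6, Pow(Mul(-1, 72), Rational(1, 2)))), -1)) = Mul(6405, Pow(Add(-1, Mul(6, Pow(-72, Rational(1, 2)))), -1)) = Mul(6405, Pow(Add(-1, Mul(6, Mul(6, I, Pow(2, Rational(1, 2))))), -1)) = Mul(6405, Pow(Add(-1, Mul(36, I, Pow(2, Rational(1, 2)))), -1))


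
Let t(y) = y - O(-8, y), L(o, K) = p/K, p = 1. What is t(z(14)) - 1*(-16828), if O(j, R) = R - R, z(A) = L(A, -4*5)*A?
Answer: 168273/10 ≈ 16827.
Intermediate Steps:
L(o, K) = 1/K
z(A) = -A/20 (z(A) = A/((-4*5)) = A/(-20) = -A/20)
O(j, R) = 0
t(y) = y (t(y) = y - 1*0 = y + 0 = y)
t(z(14)) - 1*(-16828) = -1/20*14 - 1*(-16828) = -7/10 + 16828 = 168273/10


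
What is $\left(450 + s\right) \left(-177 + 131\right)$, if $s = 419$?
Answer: $-39974$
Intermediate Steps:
$\left(450 + s\right) \left(-177 + 131\right) = \left(450 + 419\right) \left(-177 + 131\right) = 869 \left(-46\right) = -39974$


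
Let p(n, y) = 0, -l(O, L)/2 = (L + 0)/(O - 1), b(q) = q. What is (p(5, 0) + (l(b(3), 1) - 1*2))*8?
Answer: -24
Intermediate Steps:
l(O, L) = -2*L/(-1 + O) (l(O, L) = -2*(L + 0)/(O - 1) = -2*L/(-1 + O))
(p(5, 0) + (l(b(3), 1) - 1*2))*8 = (0 + (-2*1/(-1 + 3) - 1*2))*8 = (0 + (-2*1/2 - 2))*8 = (0 + (-2*1*½ - 2))*8 = (0 + (-1 - 2))*8 = (0 - 3)*8 = -3*8 = -24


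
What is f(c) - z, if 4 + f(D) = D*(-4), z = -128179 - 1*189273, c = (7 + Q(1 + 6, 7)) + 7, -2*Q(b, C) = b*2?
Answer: 317420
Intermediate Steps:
Q(b, C) = -b (Q(b, C) = -b*2/2 = -b)
c = 7 (c = (7 - (1 + 6)) + 7 = (7 - 1*7) + 7 = (7 - 7) + 7 = 0 + 7 = 7)
z = -317452 (z = -128179 - 189273 = -317452)
f(D) = -4 - 4*D (f(D) = -4 + D*(-4) = -4 - 4*D)
f(c) - z = (-4 - 4*7) - 1*(-317452) = (-4 - 28) + 317452 = -32 + 317452 = 317420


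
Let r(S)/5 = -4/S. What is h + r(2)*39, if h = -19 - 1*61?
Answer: -470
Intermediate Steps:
r(S) = -20/S (r(S) = 5*(-4/S) = -20/S)
h = -80 (h = -19 - 61 = -80)
h + r(2)*39 = -80 - 20/2*39 = -80 - 20*½*39 = -80 - 10*39 = -80 - 390 = -470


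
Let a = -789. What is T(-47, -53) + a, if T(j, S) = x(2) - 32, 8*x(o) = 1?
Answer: -6567/8 ≈ -820.88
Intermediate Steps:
x(o) = ⅛ (x(o) = (⅛)*1 = ⅛)
T(j, S) = -255/8 (T(j, S) = ⅛ - 32 = -255/8)
T(-47, -53) + a = -255/8 - 789 = -6567/8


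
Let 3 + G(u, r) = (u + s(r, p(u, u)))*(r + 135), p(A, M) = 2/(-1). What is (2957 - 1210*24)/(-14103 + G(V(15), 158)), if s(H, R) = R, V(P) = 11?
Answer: 26083/11469 ≈ 2.2742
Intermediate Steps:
p(A, M) = -2 (p(A, M) = 2*(-1) = -2)
G(u, r) = -3 + (-2 + u)*(135 + r) (G(u, r) = -3 + (u - 2)*(r + 135) = -3 + (-2 + u)*(135 + r))
(2957 - 1210*24)/(-14103 + G(V(15), 158)) = (2957 - 1210*24)/(-14103 + (-273 - 2*158 + 135*11 + 158*11)) = (2957 - 29040)/(-14103 + (-273 - 316 + 1485 + 1738)) = -26083/(-14103 + 2634) = -26083/(-11469) = -26083*(-1/11469) = 26083/11469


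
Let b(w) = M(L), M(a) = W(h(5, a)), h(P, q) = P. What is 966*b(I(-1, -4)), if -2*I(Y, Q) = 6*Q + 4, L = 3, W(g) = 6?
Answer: 5796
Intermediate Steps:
M(a) = 6
I(Y, Q) = -2 - 3*Q (I(Y, Q) = -(6*Q + 4)/2 = -(4 + 6*Q)/2 = -2 - 3*Q)
b(w) = 6
966*b(I(-1, -4)) = 966*6 = 5796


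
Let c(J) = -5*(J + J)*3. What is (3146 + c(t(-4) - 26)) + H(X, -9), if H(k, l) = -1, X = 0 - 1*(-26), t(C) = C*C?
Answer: 3445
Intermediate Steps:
t(C) = C**2
X = 26 (X = 0 + 26 = 26)
c(J) = -30*J (c(J) = -10*J*3 = -30*J)
(3146 + c(t(-4) - 26)) + H(X, -9) = (3146 - 30*((-4)**2 - 26)) - 1 = (3146 - 30*(16 - 26)) - 1 = (3146 - 30*(-10)) - 1 = (3146 + 300) - 1 = 3446 - 1 = 3445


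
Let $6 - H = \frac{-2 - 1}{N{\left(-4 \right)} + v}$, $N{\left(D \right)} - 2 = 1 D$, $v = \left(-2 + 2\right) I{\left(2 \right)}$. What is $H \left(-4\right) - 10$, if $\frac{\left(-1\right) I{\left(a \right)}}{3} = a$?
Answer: $-28$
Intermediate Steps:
$I{\left(a \right)} = - 3 a$
$v = 0$ ($v = \left(-2 + 2\right) \left(\left(-3\right) 2\right) = 0 \left(-6\right) = 0$)
$N{\left(D \right)} = 2 + D$ ($N{\left(D \right)} = 2 + 1 D = 2 + D$)
$H = \frac{9}{2}$ ($H = 6 - \frac{-2 - 1}{\left(2 - 4\right) + 0} = 6 - - \frac{3}{-2 + 0} = 6 - - \frac{3}{-2} = 6 - \left(-3\right) \left(- \frac{1}{2}\right) = 6 - \frac{3}{2} = \frac{9}{2} \approx 4.5$)
$H \left(-4\right) - 10 = \frac{9}{2} \left(-4\right) - 10 = -18 - 10 = -28$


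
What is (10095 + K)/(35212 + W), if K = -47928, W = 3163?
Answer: -37833/38375 ≈ -0.98588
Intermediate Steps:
(10095 + K)/(35212 + W) = (10095 - 47928)/(35212 + 3163) = -37833/38375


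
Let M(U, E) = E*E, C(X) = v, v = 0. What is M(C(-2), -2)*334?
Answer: 1336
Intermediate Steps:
C(X) = 0
M(U, E) = E**2
M(C(-2), -2)*334 = (-2)**2*334 = 4*334 = 1336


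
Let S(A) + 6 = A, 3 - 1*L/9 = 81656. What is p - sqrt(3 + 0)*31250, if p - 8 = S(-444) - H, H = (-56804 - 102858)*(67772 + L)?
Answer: -106511318952 - 31250*sqrt(3) ≈ -1.0651e+11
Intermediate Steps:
L = -734877 (L = 27 - 9*81656 = 27 - 734904 = -734877)
S(A) = -6 + A
H = 106511318510 (H = (-56804 - 102858)*(67772 - 734877) = -159662*(-667105) = 106511318510)
p = -106511318952 (p = 8 + ((-6 - 444) - 1*106511318510) = 8 + (-450 - 106511318510) = 8 - 106511318960 = -106511318952)
p - sqrt(3 + 0)*31250 = -106511318952 - sqrt(3 + 0)*31250 = -106511318952 - sqrt(3)*31250 = -106511318952 - 31250*sqrt(3)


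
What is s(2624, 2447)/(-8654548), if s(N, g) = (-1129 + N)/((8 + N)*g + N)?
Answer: -65/2424450458528 ≈ -2.6810e-11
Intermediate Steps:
s(N, g) = (-1129 + N)/(N + g*(8 + N)) (s(N, g) = (-1129 + N)/(g*(8 + N) + N) = (-1129 + N)/(N + g*(8 + N)))
s(2624, 2447)/(-8654548) = ((-1129 + 2624)/(2624 + 8*2447 + 2624*2447))/(-8654548) = (1495/(2624 + 19576 + 6420928))*(-1/8654548) = (1495/6443128)*(-1/8654548) = ((1/6443128)*1495)*(-1/8654548) = (65/280136)*(-1/8654548) = -65/2424450458528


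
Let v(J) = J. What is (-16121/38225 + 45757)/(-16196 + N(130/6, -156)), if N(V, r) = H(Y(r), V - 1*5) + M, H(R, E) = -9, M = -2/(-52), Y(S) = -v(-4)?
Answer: -15158391768/5368433675 ≈ -2.8236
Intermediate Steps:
Y(S) = 4 (Y(S) = -1*(-4) = 4)
M = 1/26 (M = -2*(-1/52) = 1/26 ≈ 0.038462)
N(V, r) = -233/26 (N(V, r) = -9 + 1/26 = -233/26)
(-16121/38225 + 45757)/(-16196 + N(130/6, -156)) = (-16121/38225 + 45757)/(-16196 - 233/26) = (-16121*1/38225 + 45757)/(-421329/26) = (-16121/38225 + 45757)*(-26/421329) = (1749045204/38225)*(-26/421329) = -15158391768/5368433675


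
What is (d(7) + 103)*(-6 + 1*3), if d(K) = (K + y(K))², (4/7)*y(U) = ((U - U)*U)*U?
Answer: -456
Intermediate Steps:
y(U) = 0 (y(U) = 7*(((U - U)*U)*U)/4 = 7*((0*U)*U)/4 = 7*(0*U)/4 = (7/4)*0 = 0)
d(K) = K² (d(K) = (K + 0)² = K²)
(d(7) + 103)*(-6 + 1*3) = (7² + 103)*(-6 + 1*3) = (49 + 103)*(-6 + 3) = 152*(-3) = -456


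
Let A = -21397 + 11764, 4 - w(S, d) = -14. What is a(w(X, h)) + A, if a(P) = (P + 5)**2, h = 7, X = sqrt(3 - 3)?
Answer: -9104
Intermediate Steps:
X = 0 (X = sqrt(0) = 0)
w(S, d) = 18 (w(S, d) = 4 - 1*(-14) = 4 + 14 = 18)
a(P) = (5 + P)**2
A = -9633
a(w(X, h)) + A = (5 + 18)**2 - 9633 = 23**2 - 9633 = 529 - 9633 = -9104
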